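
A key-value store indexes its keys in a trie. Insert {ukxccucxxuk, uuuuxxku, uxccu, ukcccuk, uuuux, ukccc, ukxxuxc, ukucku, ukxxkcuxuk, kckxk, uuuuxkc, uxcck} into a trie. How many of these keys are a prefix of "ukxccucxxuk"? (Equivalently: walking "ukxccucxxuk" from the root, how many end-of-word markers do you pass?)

1

Check each prefix of "ukxccucxxuk" against the stored set — each match is an end-marker on the path.
Prefixes of the query that are stored words: "ukxccucxxuk"
Count: 1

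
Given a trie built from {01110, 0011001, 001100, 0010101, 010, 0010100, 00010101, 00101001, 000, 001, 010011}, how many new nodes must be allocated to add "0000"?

1

"000" is already a path in the trie; the remaining "0" must be added.
New nodes needed: |"0000"| − 3 = 4 − 3 = 1.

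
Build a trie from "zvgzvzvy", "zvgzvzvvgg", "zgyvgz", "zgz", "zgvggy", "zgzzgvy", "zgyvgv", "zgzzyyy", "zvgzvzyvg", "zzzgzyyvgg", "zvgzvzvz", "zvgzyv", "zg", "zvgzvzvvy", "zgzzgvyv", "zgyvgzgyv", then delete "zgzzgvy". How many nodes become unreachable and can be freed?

0

A node on "zgzzgvy"'s path can go only if nothing else ends at it or branches off below it.
Every node on "zgzzgvy" is still needed (e.g. by "zgzzgvyv"), so nothing is freed.
Nodes removed: 0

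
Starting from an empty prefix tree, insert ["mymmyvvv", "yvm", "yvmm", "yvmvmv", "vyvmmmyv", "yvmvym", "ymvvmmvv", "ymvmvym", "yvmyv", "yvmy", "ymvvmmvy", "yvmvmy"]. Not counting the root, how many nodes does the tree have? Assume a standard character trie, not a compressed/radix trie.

40

Count nodes per top-level branch (shared prefixes stored once):
  'm'-branch (mymmyvvv): 8 nodes
  'v'-branch (vyvmmmyv): 8 nodes
  'y'-branch (ymvmvym, ymvvmmvv, ymvvmmvy, yvm, yvmm, yvmvmv, yvmvmy, yvmvym, yvmy, yvmyv): 24 nodes
Sum: 40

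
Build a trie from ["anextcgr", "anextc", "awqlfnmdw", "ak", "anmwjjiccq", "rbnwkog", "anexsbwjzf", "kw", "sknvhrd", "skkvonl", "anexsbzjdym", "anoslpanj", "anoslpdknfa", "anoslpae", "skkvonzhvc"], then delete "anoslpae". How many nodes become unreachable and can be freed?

1

A node on "anoslpae"'s path can go only if nothing else ends at it or branches off below it.
The suffix "e" (1 node) is used only by "anoslpae"; the node for "anoslpa" still has the child "n", so pruning stops there.
Nodes removed: 1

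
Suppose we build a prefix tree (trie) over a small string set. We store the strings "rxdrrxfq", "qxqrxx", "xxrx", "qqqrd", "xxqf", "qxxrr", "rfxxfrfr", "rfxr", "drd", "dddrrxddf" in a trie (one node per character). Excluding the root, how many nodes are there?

46

Trace insertions, counting only characters that open a new branch:
  "rxdrrxfq" → 8 new (r, x, d, r, r, x, f, q)
  "qxqrxx" → 6 new (q, x, q, r, x, x)
  "xxrx" → 4 new (x, x, r, x)
  "qqqrd" → prefix "q" already present; 4 new (q, q, r, d)
  "xxqf" → prefix "xx" already present; 2 new (q, f)
  "qxxrr" → prefix "qx" already present; 3 new (x, r, r)
  "rfxxfrfr" → prefix "r" already present; 7 new (f, x, x, f, r, f, r)
  "rfxr" → prefix "rfx" already present; 1 new (r)
  "drd" → 3 new (d, r, d)
  "dddrrxddf" → prefix "d" already present; 8 new (d, d, r, r, x, d, d, f)
Total nodes = 8 + 6 + 4 + 4 + 2 + 3 + 7 + 1 + 3 + 8 = 46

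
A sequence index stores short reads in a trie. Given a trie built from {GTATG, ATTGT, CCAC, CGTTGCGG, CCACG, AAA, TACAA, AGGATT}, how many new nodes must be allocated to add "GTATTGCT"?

Walking "GTATTGCT" from the root, the first 4 characters ("GTAT") follow existing edges; "T" is the first miss.
New nodes needed: |"GTATTGCT"| − 4 = 8 − 4 = 4.

4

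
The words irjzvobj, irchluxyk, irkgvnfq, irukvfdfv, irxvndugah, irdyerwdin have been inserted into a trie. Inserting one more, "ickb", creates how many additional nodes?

The longest prefix of "ickb" already in the trie is "i" (length 1).
So 4 − 1 = 3 new nodes.

3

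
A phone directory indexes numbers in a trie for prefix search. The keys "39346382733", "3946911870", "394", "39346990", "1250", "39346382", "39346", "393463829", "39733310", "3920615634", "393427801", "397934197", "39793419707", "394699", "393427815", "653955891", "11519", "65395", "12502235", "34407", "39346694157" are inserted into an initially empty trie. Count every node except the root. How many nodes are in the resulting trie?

84

For each word, the new-node count is its length minus the longest prefix already in the trie:
  "39346382733" → 11 new (3, 9, 3, 4, 6, 3, 8, 2, 7, 3, 3)
  "3946911870" → prefix "39" already present; 8 new (4, 6, 9, 1, 1, 8, 7, 0)
  "394" → prefix "394" already present; 0 new (none)
  "39346990" → prefix "39346" already present; 3 new (9, 9, 0)
  "1250" → 4 new (1, 2, 5, 0)
  "39346382" → prefix "39346382" already present; 0 new (none)
  "39346" → prefix "39346" already present; 0 new (none)
  "393463829" → prefix "39346382" already present; 1 new (9)
  "39733310" → prefix "39" already present; 6 new (7, 3, 3, 3, 1, 0)
  "3920615634" → prefix "39" already present; 8 new (2, 0, 6, 1, 5, 6, 3, 4)
  "393427801" → prefix "3934" already present; 5 new (2, 7, 8, 0, 1)
  "397934197" → prefix "397" already present; 6 new (9, 3, 4, 1, 9, 7)
  "39793419707" → prefix "397934197" already present; 2 new (0, 7)
  "394699" → prefix "39469" already present; 1 new (9)
  "393427815" → prefix "3934278" already present; 2 new (1, 5)
  "653955891" → 9 new (6, 5, 3, 9, 5, 5, 8, 9, 1)
  "11519" → prefix "1" already present; 4 new (1, 5, 1, 9)
  "65395" → prefix "65395" already present; 0 new (none)
  "12502235" → prefix "1250" already present; 4 new (2, 2, 3, 5)
  "34407" → prefix "3" already present; 4 new (4, 4, 0, 7)
  "39346694157" → prefix "39346" already present; 6 new (6, 9, 4, 1, 5, 7)
Total nodes = 11 + 8 + 0 + 3 + 4 + 0 + 0 + 1 + 6 + 8 + 5 + 6 + 2 + 1 + 2 + 9 + 4 + 0 + 4 + 4 + 6 = 84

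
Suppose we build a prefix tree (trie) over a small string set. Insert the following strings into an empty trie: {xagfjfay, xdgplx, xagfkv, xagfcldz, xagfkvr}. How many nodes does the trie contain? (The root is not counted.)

20

Trie structure (* marks end of a word):
(root)
└─ x
   ├─ a
   │  └─ g
   │     └─ f
   │        ├─ c
   │        │  └─ l
   │        │     └─ d
   │        │        └─ z *
   │        ├─ j
   │        │  └─ f
   │        │     └─ a
   │        │        └─ y *
   │        └─ k
   │           └─ v *
   │              └─ r *
   └─ d
      └─ g
         └─ p
            └─ l
               └─ x *
Counting every labelled node above: 20.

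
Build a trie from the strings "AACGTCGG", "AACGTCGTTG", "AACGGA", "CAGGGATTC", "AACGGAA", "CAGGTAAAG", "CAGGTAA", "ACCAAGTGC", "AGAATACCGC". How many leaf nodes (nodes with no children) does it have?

Leaves are exactly the stored words that no other stored word extends.
Those words: "AACGGAA", "AACGTCGG", "AACGTCGTTG", "ACCAAGTGC", "AGAATACCGC", "CAGGGATTC", "CAGGTAAAG"
Leaf count: 7

7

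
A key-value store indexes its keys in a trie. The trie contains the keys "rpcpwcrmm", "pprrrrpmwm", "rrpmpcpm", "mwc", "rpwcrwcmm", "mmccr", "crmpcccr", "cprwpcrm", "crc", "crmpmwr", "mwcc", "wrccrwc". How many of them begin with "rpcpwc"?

Walk to "rpcpwc"; the words in its subtree are exactly those with that prefix.
Matches: "rpcpwcrmm"
Count: 1

1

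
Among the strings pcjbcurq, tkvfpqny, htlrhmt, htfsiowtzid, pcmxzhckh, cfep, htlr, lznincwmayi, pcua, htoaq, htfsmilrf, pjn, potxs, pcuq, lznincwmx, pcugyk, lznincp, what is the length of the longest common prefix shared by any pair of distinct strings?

8

Equivalently: take the maximum, over all pairs, of their longest common prefix length.
e.g. "lznincwmayi" and "lznincwmx" share the prefix "lznincwm" of length 8; no pair shares a longer one.
Longest shared-prefix length: 8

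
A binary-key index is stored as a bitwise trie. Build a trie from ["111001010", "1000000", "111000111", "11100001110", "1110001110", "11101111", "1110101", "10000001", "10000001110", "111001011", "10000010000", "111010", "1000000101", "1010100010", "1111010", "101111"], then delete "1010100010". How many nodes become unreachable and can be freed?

7

A node on "1010100010"'s path can go only if nothing else ends at it or branches off below it.
The suffix "0100010" (7 nodes) is used only by "1010100010"; the node for "101" still has the child "1", so pruning stops there.
Nodes removed: 7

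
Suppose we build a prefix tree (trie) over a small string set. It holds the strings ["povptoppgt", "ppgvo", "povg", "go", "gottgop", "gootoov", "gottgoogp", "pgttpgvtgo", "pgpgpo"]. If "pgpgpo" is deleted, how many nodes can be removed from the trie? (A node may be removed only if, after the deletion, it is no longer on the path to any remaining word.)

4

After clearing the end-marker at "pgpgpo", prune upward until reaching a node still needed by another word.
The suffix "pgpo" (4 nodes) is used only by "pgpgpo"; the node for "pg" still has the child "t", so pruning stops there.
Nodes removed: 4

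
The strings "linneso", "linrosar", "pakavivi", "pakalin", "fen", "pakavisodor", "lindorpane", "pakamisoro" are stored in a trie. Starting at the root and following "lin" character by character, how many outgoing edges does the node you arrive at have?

Follow the path "lin" to its node, then look at its outgoing edges.
Distinct next characters after "lin": d, n, r.
That node has 3 child edges.

3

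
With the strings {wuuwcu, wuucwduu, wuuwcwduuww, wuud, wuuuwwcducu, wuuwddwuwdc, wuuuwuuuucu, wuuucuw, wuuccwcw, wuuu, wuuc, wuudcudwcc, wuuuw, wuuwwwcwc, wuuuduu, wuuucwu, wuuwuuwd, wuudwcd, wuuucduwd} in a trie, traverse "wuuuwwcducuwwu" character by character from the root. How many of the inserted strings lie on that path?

Check each prefix of "wuuuwwcducuwwu" against the stored set — each match is an end-marker on the path.
Prefixes of the query that are stored words: "wuuu", "wuuuw", "wuuuwwcducu"
Count: 3

3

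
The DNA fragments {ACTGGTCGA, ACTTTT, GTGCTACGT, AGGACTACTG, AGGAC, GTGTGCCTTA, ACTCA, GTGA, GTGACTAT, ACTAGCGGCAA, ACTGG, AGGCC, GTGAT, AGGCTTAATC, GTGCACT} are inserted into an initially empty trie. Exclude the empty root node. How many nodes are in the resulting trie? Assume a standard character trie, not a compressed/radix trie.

64

For each word, the new-node count is its length minus the longest prefix already in the trie:
  "ACTGGTCGA" → 9 new (A, C, T, G, G, T, C, G, A)
  "ACTTTT" → prefix "ACT" already present; 3 new (T, T, T)
  "GTGCTACGT" → 9 new (G, T, G, C, T, A, C, G, T)
  "AGGACTACTG" → prefix "A" already present; 9 new (G, G, A, C, T, A, C, T, G)
  "AGGAC" → prefix "AGGAC" already present; 0 new (none)
  "GTGTGCCTTA" → prefix "GTG" already present; 7 new (T, G, C, C, T, T, A)
  "ACTCA" → prefix "ACT" already present; 2 new (C, A)
  "GTGA" → prefix "GTG" already present; 1 new (A)
  "GTGACTAT" → prefix "GTGA" already present; 4 new (C, T, A, T)
  "ACTAGCGGCAA" → prefix "ACT" already present; 8 new (A, G, C, G, G, C, A, A)
  "ACTGG" → prefix "ACTGG" already present; 0 new (none)
  "AGGCC" → prefix "AGG" already present; 2 new (C, C)
  "GTGAT" → prefix "GTGA" already present; 1 new (T)
  "AGGCTTAATC" → prefix "AGGC" already present; 6 new (T, T, A, A, T, C)
  "GTGCACT" → prefix "GTGC" already present; 3 new (A, C, T)
Total nodes = 9 + 3 + 9 + 9 + 0 + 7 + 2 + 1 + 4 + 8 + 0 + 2 + 1 + 6 + 3 = 64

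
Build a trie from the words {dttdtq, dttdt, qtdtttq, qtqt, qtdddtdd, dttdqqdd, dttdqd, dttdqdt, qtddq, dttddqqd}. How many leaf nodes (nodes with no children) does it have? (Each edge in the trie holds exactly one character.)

8

A leaf is a node with no children — equivalently, the end of a word that is not a proper prefix of any other stored word.
Those words: "dttddqqd", "dttdqdt", "dttdqqdd", "dttdtq", "qtdddtdd", "qtddq", "qtdtttq", "qtqt"
Leaf count: 8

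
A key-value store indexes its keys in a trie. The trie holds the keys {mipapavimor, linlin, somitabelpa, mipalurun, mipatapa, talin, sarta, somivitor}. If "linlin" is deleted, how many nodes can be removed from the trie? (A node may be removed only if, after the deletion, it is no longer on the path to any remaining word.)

A node on "linlin"'s path can go only if nothing else ends at it or branches off below it.
No other word shares any prefix with "linlin", so all 6 of its nodes go.
Nodes removed: 6

6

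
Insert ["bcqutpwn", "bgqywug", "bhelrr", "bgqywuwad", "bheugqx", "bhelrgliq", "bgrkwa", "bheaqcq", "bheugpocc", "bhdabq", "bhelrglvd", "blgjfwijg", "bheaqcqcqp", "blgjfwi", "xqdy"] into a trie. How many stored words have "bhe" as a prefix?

7

Filter for entries beginning with "bhe":
Matches: "bheaqcq", "bheaqcqcqp", "bhelrgliq", "bhelrglvd", "bhelrr", "bheugpocc", "bheugqx"
Count: 7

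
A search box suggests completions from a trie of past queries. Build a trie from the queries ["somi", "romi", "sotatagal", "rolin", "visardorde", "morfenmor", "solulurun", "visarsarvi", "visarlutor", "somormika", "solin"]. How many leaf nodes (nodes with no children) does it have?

11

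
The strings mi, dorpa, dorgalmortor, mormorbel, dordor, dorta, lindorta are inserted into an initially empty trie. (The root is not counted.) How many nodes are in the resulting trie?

37

For each word, the new-node count is its length minus the longest prefix already in the trie:
  "mi" → 2 new (m, i)
  "dorpa" → 5 new (d, o, r, p, a)
  "dorgalmortor" → prefix "dor" already present; 9 new (g, a, l, m, o, r, t, o, r)
  "mormorbel" → prefix "m" already present; 8 new (o, r, m, o, r, b, e, l)
  "dordor" → prefix "dor" already present; 3 new (d, o, r)
  "dorta" → prefix "dor" already present; 2 new (t, a)
  "lindorta" → 8 new (l, i, n, d, o, r, t, a)
Total nodes = 2 + 5 + 9 + 8 + 3 + 2 + 8 = 37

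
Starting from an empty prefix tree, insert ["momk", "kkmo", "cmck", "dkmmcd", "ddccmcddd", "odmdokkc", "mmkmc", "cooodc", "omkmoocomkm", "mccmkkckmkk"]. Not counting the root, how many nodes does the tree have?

63

Trace insertions, counting only characters that open a new branch:
  "momk" → 4 new (m, o, m, k)
  "kkmo" → 4 new (k, k, m, o)
  "cmck" → 4 new (c, m, c, k)
  "dkmmcd" → 6 new (d, k, m, m, c, d)
  "ddccmcddd" → prefix "d" already present; 8 new (d, c, c, m, c, d, d, d)
  "odmdokkc" → 8 new (o, d, m, d, o, k, k, c)
  "mmkmc" → prefix "m" already present; 4 new (m, k, m, c)
  "cooodc" → prefix "c" already present; 5 new (o, o, o, d, c)
  "omkmoocomkm" → prefix "o" already present; 10 new (m, k, m, o, o, c, o, m, k, m)
  "mccmkkckmkk" → prefix "m" already present; 10 new (c, c, m, k, k, c, k, m, k, k)
Total nodes = 4 + 4 + 4 + 6 + 8 + 8 + 4 + 5 + 10 + 10 = 63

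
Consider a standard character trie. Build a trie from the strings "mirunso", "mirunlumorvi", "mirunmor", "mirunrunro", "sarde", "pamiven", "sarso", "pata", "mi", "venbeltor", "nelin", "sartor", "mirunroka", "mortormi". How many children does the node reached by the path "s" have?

The children of the "s" node are the distinct next characters among strings starting with "s".
Characters that immediately follow "s" among the stored strings: {a}.
That node has 1 child edge.

1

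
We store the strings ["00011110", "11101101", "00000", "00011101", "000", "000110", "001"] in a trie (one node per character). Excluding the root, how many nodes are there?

Trie structure (* marks end of a word):
(root)
├─ 0
│  └─ 0
│     ├─ 0 *
│     │  ├─ 0
│     │  │  └─ 0 *
│     │  └─ 1
│     │     └─ 1
│     │        ├─ 0 *
│     │        └─ 1
│     │           ├─ 0
│     │           │  └─ 1 *
│     │           └─ 1
│     │              └─ 0 *
│     └─ 1 *
└─ 1
   └─ 1
      └─ 1
         └─ 0
            └─ 1
               └─ 1
                  └─ 0
                     └─ 1 *
Counting every labelled node above: 22.

22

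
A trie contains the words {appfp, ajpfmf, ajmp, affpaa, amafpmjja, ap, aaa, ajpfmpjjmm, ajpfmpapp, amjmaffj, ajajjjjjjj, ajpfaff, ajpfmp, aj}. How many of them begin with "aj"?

8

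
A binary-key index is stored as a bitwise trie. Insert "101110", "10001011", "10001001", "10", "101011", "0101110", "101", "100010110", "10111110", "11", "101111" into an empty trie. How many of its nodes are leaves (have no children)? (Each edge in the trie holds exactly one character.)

Leaves are exactly the stored words that no other stored word extends.
Those words: "0101110", "10001001", "100010110", "101011", "101110", "10111110", "11"
Leaf count: 7

7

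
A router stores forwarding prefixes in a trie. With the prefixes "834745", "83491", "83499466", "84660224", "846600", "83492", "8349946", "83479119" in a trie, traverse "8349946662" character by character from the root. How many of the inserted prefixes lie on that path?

Traverse "8349946662" character by character; count nodes along the way that are marked as word ends.
Prefixes of the query that are stored words: "8349946", "83499466"
Count: 2

2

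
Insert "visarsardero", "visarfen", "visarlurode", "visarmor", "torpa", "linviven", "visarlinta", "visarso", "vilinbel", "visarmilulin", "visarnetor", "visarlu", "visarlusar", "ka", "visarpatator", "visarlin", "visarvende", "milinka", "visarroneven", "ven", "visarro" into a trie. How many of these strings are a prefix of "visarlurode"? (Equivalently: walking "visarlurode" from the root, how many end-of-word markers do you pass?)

2

Check each prefix of "visarlurode" against the stored set — each match is an end-marker on the path.
Prefixes of the query that are stored words: "visarlu", "visarlurode"
Count: 2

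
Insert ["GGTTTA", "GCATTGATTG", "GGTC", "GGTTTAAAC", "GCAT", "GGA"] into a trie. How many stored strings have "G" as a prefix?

6

Filter for entries beginning with "G":
Matches: "GCAT", "GCATTGATTG", "GGA", "GGTC", "GGTTTA", "GGTTTAAAC"
Count: 6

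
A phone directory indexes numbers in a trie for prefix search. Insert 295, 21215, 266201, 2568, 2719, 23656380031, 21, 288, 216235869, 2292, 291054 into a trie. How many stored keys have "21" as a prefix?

3

Filter for entries beginning with "21":
Words under "21": 21, 21215, 216235869
Count: 3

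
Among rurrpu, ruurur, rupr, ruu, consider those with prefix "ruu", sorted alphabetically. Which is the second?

ruurur

Words with prefix "ruu", in lexicographic order: "ruu", "ruurur"
The 2nd is ruurur.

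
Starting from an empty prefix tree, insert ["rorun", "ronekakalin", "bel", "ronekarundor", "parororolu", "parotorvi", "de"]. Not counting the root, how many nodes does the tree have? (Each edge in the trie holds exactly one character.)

40

Trie structure (* marks end of a word):
(root)
├─ b
│  └─ e
│     └─ l *
├─ d
│  └─ e *
├─ p
│  └─ a
│     └─ r
│        └─ o
│           ├─ r
│           │  └─ o
│           │     └─ r
│           │        └─ o
│           │           └─ l
│           │              └─ u *
│           └─ t
│              └─ o
│                 └─ r
│                    └─ v
│                       └─ i *
└─ r
   └─ o
      ├─ n
      │  └─ e
      │     └─ k
      │        └─ a
      │           ├─ k
      │           │  └─ a
      │           │     └─ l
      │           │        └─ i
      │           │           └─ n *
      │           └─ r
      │              └─ u
      │                 └─ n
      │                    └─ d
      │                       └─ o
      │                          └─ r *
      └─ r
         └─ u
            └─ n *
Counting every labelled node above: 40.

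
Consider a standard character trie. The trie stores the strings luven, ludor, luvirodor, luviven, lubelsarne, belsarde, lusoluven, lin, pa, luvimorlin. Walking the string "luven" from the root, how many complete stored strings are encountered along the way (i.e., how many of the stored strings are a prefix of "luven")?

Traverse "luven" character by character; count nodes along the way that are marked as word ends.
Prefixes of the query that are stored words: "luven"
Count: 1

1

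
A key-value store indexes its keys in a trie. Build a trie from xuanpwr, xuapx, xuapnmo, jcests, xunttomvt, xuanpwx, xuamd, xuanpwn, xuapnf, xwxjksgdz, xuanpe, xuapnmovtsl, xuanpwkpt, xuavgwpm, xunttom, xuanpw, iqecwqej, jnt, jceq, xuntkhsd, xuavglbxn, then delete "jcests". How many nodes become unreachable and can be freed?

A node on "jcests"'s path can go only if nothing else ends at it or branches off below it.
The suffix "sts" (3 nodes) is used only by "jcests"; the node for "jce" still has the child "q", so pruning stops there.
Nodes removed: 3

3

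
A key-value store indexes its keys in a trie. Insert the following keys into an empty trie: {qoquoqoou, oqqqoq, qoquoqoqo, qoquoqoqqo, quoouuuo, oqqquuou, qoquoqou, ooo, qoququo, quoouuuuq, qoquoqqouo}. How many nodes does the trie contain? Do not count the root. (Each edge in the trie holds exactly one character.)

Trace insertions, counting only characters that open a new branch:
  "qoquoqoou" → 9 new (q, o, q, u, o, q, o, o, u)
  "oqqqoq" → 6 new (o, q, q, q, o, q)
  "qoquoqoqo" → prefix "qoquoqo" already present; 2 new (q, o)
  "qoquoqoqqo" → prefix "qoquoqoq" already present; 2 new (q, o)
  "quoouuuo" → prefix "q" already present; 7 new (u, o, o, u, u, u, o)
  "oqqquuou" → prefix "oqqq" already present; 4 new (u, u, o, u)
  "qoquoqou" → prefix "qoquoqo" already present; 1 new (u)
  "ooo" → prefix "o" already present; 2 new (o, o)
  "qoququo" → prefix "qoqu" already present; 3 new (q, u, o)
  "quoouuuuq" → prefix "quoouuu" already present; 2 new (u, q)
  "qoquoqqouo" → prefix "qoquoq" already present; 4 new (q, o, u, o)
Total nodes = 9 + 6 + 2 + 2 + 7 + 4 + 1 + 2 + 3 + 2 + 4 = 42

42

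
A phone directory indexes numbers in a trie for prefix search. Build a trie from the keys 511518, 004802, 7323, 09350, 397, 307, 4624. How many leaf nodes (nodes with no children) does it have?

A leaf is a node with no children — equivalently, the end of a word that is not a proper prefix of any other stored word.
Those words: "004802", "09350", "307", "397", "4624", "511518", "7323"
Leaf count: 7

7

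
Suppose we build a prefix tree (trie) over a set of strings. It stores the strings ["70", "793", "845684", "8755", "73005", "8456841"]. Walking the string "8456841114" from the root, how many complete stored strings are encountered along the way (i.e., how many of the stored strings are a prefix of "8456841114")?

2

Walk "8456841114" from the root; an end-of-word marker is hit whenever a stored word is a prefix of "8456841114".
Prefixes of the query that are stored words: "845684", "8456841"
Count: 2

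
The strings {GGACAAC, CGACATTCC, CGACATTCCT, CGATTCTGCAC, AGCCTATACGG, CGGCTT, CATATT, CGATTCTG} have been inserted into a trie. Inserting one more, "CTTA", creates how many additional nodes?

"C" is already a path in the trie; the remaining "TTA" must be added.
Each of the 3 remaining characters creates one node.

3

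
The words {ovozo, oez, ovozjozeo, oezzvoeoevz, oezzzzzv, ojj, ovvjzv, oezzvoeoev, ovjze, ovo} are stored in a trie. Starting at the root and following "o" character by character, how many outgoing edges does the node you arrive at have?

3

The children of the "o" node are the distinct next characters among strings starting with "o".
Distinct next characters after "o": e, j, v.
That node has 3 child edges.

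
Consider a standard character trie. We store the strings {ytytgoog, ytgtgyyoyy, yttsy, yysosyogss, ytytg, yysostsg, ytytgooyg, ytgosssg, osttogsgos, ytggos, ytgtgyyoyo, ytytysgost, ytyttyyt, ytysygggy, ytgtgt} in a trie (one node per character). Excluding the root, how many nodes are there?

Trace insertions, counting only characters that open a new branch:
  "ytytgoog" → 8 new (y, t, y, t, g, o, o, g)
  "ytgtgyyoyy" → prefix "yt" already present; 8 new (g, t, g, y, y, o, y, y)
  "yttsy" → prefix "yt" already present; 3 new (t, s, y)
  "yysosyogss" → prefix "y" already present; 9 new (y, s, o, s, y, o, g, s, s)
  "ytytg" → prefix "ytytg" already present; 0 new (none)
  "yysostsg" → prefix "yysos" already present; 3 new (t, s, g)
  "ytytgooyg" → prefix "ytytgoo" already present; 2 new (y, g)
  "ytgosssg" → prefix "ytg" already present; 5 new (o, s, s, s, g)
  "osttogsgos" → 10 new (o, s, t, t, o, g, s, g, o, s)
  "ytggos" → prefix "ytg" already present; 3 new (g, o, s)
  "ytgtgyyoyo" → prefix "ytgtgyyoy" already present; 1 new (o)
  "ytytysgost" → prefix "ytyt" already present; 6 new (y, s, g, o, s, t)
  "ytyttyyt" → prefix "ytyt" already present; 4 new (t, y, y, t)
  "ytysygggy" → prefix "yty" already present; 6 new (s, y, g, g, g, y)
  "ytgtgt" → prefix "ytgtg" already present; 1 new (t)
Total nodes = 8 + 8 + 3 + 9 + 0 + 3 + 2 + 5 + 10 + 3 + 1 + 6 + 4 + 6 + 1 = 69

69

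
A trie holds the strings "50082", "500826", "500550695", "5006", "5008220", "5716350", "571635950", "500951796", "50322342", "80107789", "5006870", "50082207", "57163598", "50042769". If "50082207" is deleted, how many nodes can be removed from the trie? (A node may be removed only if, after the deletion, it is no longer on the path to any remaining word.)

1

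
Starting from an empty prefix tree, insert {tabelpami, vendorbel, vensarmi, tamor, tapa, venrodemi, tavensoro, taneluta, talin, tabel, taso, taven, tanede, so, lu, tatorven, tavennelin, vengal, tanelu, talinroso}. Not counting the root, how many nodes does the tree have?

Insert word by word; a character creates a node only if that edge doesn't already exist:
  "tabelpami" → 9 new (t, a, b, e, l, p, a, m, i)
  "vendorbel" → 9 new (v, e, n, d, o, r, b, e, l)
  "vensarmi" → prefix "ven" already present; 5 new (s, a, r, m, i)
  "tamor" → prefix "ta" already present; 3 new (m, o, r)
  "tapa" → prefix "ta" already present; 2 new (p, a)
  "venrodemi" → prefix "ven" already present; 6 new (r, o, d, e, m, i)
  "tavensoro" → prefix "ta" already present; 7 new (v, e, n, s, o, r, o)
  "taneluta" → prefix "ta" already present; 6 new (n, e, l, u, t, a)
  "talin" → prefix "ta" already present; 3 new (l, i, n)
  "tabel" → prefix "tabel" already present; 0 new (none)
  "taso" → prefix "ta" already present; 2 new (s, o)
  "taven" → prefix "taven" already present; 0 new (none)
  "tanede" → prefix "tane" already present; 2 new (d, e)
  "so" → 2 new (s, o)
  "lu" → 2 new (l, u)
  "tatorven" → prefix "ta" already present; 6 new (t, o, r, v, e, n)
  "tavennelin" → prefix "taven" already present; 5 new (n, e, l, i, n)
  "vengal" → prefix "ven" already present; 3 new (g, a, l)
  "tanelu" → prefix "tanelu" already present; 0 new (none)
  "talinroso" → prefix "talin" already present; 4 new (r, o, s, o)
Total nodes = 9 + 9 + 5 + 3 + 2 + 6 + 7 + 6 + 3 + 0 + 2 + 0 + 2 + 2 + 2 + 6 + 5 + 3 + 0 + 4 = 76

76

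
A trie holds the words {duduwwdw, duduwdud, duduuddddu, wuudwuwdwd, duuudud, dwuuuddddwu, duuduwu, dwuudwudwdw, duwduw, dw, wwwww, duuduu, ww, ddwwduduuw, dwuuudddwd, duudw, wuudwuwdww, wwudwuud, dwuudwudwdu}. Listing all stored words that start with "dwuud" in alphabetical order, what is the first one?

Filter for "dwuud…" and sort: "dwuudwudwdu", "dwuudwudwdw"
The 1st is dwuudwudwdu.

dwuudwudwdu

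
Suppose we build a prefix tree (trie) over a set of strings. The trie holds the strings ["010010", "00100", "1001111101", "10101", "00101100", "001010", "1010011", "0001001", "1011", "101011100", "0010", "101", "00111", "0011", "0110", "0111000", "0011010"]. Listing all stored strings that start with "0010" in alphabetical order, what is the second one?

Words with prefix "0010", in lexicographic order: "0010", "00100", "001010", "00101100"
The 2nd is 00100.

00100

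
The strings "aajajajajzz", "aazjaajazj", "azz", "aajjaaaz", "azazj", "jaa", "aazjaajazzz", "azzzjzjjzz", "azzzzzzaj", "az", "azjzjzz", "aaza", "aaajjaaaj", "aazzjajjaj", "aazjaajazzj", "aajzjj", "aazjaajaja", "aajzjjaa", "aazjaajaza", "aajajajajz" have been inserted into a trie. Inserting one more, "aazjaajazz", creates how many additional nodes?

Every character of "aazjaajazz" already lies on an existing path (it is a prefix of some stored word).
No new nodes are needed: 0.

0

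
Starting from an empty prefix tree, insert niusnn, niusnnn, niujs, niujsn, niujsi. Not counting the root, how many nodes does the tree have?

11

For each word, the new-node count is its length minus the longest prefix already in the trie:
  "niusnn" → 6 new (n, i, u, s, n, n)
  "niusnnn" → prefix "niusnn" already present; 1 new (n)
  "niujs" → prefix "niu" already present; 2 new (j, s)
  "niujsn" → prefix "niujs" already present; 1 new (n)
  "niujsi" → prefix "niujs" already present; 1 new (i)
Total nodes = 6 + 1 + 2 + 1 + 1 = 11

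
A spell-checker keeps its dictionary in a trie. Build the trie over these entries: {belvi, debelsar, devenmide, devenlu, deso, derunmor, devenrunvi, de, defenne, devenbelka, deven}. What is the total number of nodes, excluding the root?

45

Count nodes per top-level branch (shared prefixes stored once):
  'b'-branch (belvi): 5 nodes
  'd'-branch (de, debelsar, defenne, derunmor, deso, deven, devenbelka, devenlu, devenmide, devenrunvi): 40 nodes
Sum: 45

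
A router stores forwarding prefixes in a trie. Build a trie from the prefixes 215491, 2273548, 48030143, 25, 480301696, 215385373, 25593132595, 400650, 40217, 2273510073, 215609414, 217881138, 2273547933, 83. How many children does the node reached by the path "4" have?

2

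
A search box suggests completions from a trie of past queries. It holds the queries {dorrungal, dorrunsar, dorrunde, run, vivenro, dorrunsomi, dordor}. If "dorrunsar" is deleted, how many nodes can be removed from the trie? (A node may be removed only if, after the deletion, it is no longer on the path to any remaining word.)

After clearing the end-marker at "dorrunsar", prune upward until reaching a node still needed by another word.
The suffix "ar" (2 nodes) is used only by "dorrunsar"; the node for "dorruns" still has the child "o", so pruning stops there.
Nodes removed: 2

2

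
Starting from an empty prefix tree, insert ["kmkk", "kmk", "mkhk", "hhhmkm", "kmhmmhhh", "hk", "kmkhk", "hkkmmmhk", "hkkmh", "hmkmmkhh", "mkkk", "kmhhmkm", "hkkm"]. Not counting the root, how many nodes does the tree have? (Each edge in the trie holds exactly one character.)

43

Insert word by word; a character creates a node only if that edge doesn't already exist:
  "kmkk" → 4 new (k, m, k, k)
  "kmk" → prefix "kmk" already present; 0 new (none)
  "mkhk" → 4 new (m, k, h, k)
  "hhhmkm" → 6 new (h, h, h, m, k, m)
  "kmhmmhhh" → prefix "km" already present; 6 new (h, m, m, h, h, h)
  "hk" → prefix "h" already present; 1 new (k)
  "kmkhk" → prefix "kmk" already present; 2 new (h, k)
  "hkkmmmhk" → prefix "hk" already present; 6 new (k, m, m, m, h, k)
  "hkkmh" → prefix "hkkm" already present; 1 new (h)
  "hmkmmkhh" → prefix "h" already present; 7 new (m, k, m, m, k, h, h)
  "mkkk" → prefix "mk" already present; 2 new (k, k)
  "kmhhmkm" → prefix "kmh" already present; 4 new (h, m, k, m)
  "hkkm" → prefix "hkkm" already present; 0 new (none)
Total nodes = 4 + 0 + 4 + 6 + 6 + 1 + 2 + 6 + 1 + 7 + 2 + 4 + 0 = 43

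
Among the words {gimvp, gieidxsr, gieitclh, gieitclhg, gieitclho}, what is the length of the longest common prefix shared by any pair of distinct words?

8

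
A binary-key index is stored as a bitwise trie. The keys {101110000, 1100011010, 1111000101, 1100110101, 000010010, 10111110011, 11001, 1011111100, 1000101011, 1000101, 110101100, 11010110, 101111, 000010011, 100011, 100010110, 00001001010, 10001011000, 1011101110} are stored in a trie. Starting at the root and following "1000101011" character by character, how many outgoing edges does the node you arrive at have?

Walk "1000101011" from the root, arriving at one node.
No stored string extends past "1000101011".
That node has 0 child edges.

0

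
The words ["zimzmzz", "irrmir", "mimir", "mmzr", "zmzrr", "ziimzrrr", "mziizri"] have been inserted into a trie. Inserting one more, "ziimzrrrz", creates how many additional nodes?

The longest prefix of "ziimzrrrz" already in the trie is "ziimzrrr" (length 8).
New nodes needed: |"ziimzrrrz"| − 8 = 9 − 8 = 1.

1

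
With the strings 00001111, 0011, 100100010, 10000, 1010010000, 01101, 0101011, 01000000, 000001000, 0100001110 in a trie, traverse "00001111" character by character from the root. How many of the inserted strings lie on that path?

1

Check each prefix of "00001111" against the stored set — each match is an end-marker on the path.
Prefixes of the query that are stored words: "00001111"
Count: 1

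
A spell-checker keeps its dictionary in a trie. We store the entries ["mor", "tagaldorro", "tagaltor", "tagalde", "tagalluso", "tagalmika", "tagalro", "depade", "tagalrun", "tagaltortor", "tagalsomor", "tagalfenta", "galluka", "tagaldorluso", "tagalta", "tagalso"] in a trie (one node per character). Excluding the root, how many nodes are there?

60

For each word, the new-node count is its length minus the longest prefix already in the trie:
  "mor" → 3 new (m, o, r)
  "tagaldorro" → 10 new (t, a, g, a, l, d, o, r, r, o)
  "tagaltor" → prefix "tagal" already present; 3 new (t, o, r)
  "tagalde" → prefix "tagald" already present; 1 new (e)
  "tagalluso" → prefix "tagal" already present; 4 new (l, u, s, o)
  "tagalmika" → prefix "tagal" already present; 4 new (m, i, k, a)
  "tagalro" → prefix "tagal" already present; 2 new (r, o)
  "depade" → 6 new (d, e, p, a, d, e)
  "tagalrun" → prefix "tagalr" already present; 2 new (u, n)
  "tagaltortor" → prefix "tagaltor" already present; 3 new (t, o, r)
  "tagalsomor" → prefix "tagal" already present; 5 new (s, o, m, o, r)
  "tagalfenta" → prefix "tagal" already present; 5 new (f, e, n, t, a)
  "galluka" → 7 new (g, a, l, l, u, k, a)
  "tagaldorluso" → prefix "tagaldor" already present; 4 new (l, u, s, o)
  "tagalta" → prefix "tagalt" already present; 1 new (a)
  "tagalso" → prefix "tagalso" already present; 0 new (none)
Total nodes = 3 + 10 + 3 + 1 + 4 + 4 + 2 + 6 + 2 + 3 + 5 + 5 + 7 + 4 + 1 + 0 = 60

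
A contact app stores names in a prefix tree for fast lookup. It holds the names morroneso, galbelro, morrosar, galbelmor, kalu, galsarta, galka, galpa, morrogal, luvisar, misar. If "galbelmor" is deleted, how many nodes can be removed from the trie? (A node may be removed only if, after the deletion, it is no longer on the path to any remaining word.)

3

After clearing the end-marker at "galbelmor", prune upward until reaching a node still needed by another word.
The suffix "mor" (3 nodes) is used only by "galbelmor"; the node for "galbel" still has the child "r", so pruning stops there.
Nodes removed: 3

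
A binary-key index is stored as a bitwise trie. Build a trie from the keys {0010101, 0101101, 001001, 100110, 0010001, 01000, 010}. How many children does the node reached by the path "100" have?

The children of the "100" node are the distinct next characters among strings starting with "100".
Characters that immediately follow "100" among the stored strings: {1}.
That node has 1 child edge.

1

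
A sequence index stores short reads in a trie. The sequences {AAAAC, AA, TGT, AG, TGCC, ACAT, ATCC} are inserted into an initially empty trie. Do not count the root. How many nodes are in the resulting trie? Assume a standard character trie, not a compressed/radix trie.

For each word, the new-node count is its length minus the longest prefix already in the trie:
  "AAAAC" → 5 new (A, A, A, A, C)
  "AA" → prefix "AA" already present; 0 new (none)
  "TGT" → 3 new (T, G, T)
  "AG" → prefix "A" already present; 1 new (G)
  "TGCC" → prefix "TG" already present; 2 new (C, C)
  "ACAT" → prefix "A" already present; 3 new (C, A, T)
  "ATCC" → prefix "A" already present; 3 new (T, C, C)
Total nodes = 5 + 0 + 3 + 1 + 2 + 3 + 3 = 17

17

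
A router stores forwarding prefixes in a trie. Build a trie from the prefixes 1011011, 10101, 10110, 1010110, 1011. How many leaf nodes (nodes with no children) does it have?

2

Leaves are exactly the stored words that no other stored word extends.
Those words: "1010110", "1011011"
Leaf count: 2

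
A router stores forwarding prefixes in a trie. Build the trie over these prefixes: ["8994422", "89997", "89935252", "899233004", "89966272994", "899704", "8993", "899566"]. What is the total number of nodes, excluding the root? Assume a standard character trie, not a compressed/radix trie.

34

For each word, the new-node count is its length minus the longest prefix already in the trie:
  "8994422" → 7 new (8, 9, 9, 4, 4, 2, 2)
  "89997" → prefix "899" already present; 2 new (9, 7)
  "89935252" → prefix "899" already present; 5 new (3, 5, 2, 5, 2)
  "899233004" → prefix "899" already present; 6 new (2, 3, 3, 0, 0, 4)
  "89966272994" → prefix "899" already present; 8 new (6, 6, 2, 7, 2, 9, 9, 4)
  "899704" → prefix "899" already present; 3 new (7, 0, 4)
  "8993" → prefix "8993" already present; 0 new (none)
  "899566" → prefix "899" already present; 3 new (5, 6, 6)
Total nodes = 7 + 2 + 5 + 6 + 8 + 3 + 0 + 3 = 34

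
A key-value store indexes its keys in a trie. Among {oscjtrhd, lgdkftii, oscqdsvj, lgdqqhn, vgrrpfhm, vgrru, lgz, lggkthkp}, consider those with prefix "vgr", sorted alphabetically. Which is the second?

vgrru

Filter for "vgr…" and sort: "vgrrpfhm", "vgrru"
The 2nd is vgrru.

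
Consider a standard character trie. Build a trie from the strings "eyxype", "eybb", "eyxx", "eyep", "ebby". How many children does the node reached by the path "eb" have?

The children of the "eb" node are the distinct next characters among strings starting with "eb".
Characters that immediately follow "eb" among the stored strings: {b}.
That node has 1 child edge.

1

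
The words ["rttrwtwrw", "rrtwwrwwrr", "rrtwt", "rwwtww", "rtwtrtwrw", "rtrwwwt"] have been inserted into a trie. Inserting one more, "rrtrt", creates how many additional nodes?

2

"rrt" is already a path in the trie; the remaining "rt" must be added.
So 5 − 3 = 2 new nodes.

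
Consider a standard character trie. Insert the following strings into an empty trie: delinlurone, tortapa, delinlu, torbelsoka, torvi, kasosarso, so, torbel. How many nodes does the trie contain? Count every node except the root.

For each word, the new-node count is its length minus the longest prefix already in the trie:
  "delinlurone" → 11 new (d, e, l, i, n, l, u, r, o, n, e)
  "tortapa" → 7 new (t, o, r, t, a, p, a)
  "delinlu" → prefix "delinlu" already present; 0 new (none)
  "torbelsoka" → prefix "tor" already present; 7 new (b, e, l, s, o, k, a)
  "torvi" → prefix "tor" already present; 2 new (v, i)
  "kasosarso" → 9 new (k, a, s, o, s, a, r, s, o)
  "so" → 2 new (s, o)
  "torbel" → prefix "torbel" already present; 0 new (none)
Total nodes = 11 + 7 + 0 + 7 + 2 + 9 + 2 + 0 = 38

38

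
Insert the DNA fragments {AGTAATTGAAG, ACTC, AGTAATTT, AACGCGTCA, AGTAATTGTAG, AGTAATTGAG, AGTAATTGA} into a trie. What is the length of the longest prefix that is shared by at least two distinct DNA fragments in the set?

9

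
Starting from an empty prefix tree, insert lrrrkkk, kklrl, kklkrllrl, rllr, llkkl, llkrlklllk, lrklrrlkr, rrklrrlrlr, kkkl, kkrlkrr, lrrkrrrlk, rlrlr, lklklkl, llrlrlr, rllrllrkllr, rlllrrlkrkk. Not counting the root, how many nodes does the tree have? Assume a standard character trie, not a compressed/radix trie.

Trace insertions, counting only characters that open a new branch:
  "lrrrkkk" → 7 new (l, r, r, r, k, k, k)
  "kklrl" → 5 new (k, k, l, r, l)
  "kklkrllrl" → prefix "kkl" already present; 6 new (k, r, l, l, r, l)
  "rllr" → 4 new (r, l, l, r)
  "llkkl" → prefix "l" already present; 4 new (l, k, k, l)
  "llkrlklllk" → prefix "llk" already present; 7 new (r, l, k, l, l, l, k)
  "lrklrrlkr" → prefix "lr" already present; 7 new (k, l, r, r, l, k, r)
  "rrklrrlrlr" → prefix "r" already present; 9 new (r, k, l, r, r, l, r, l, r)
  "kkkl" → prefix "kk" already present; 2 new (k, l)
  "kkrlkrr" → prefix "kk" already present; 5 new (r, l, k, r, r)
  "lrrkrrrlk" → prefix "lrr" already present; 6 new (k, r, r, r, l, k)
  "rlrlr" → prefix "rl" already present; 3 new (r, l, r)
  "lklklkl" → prefix "l" already present; 6 new (k, l, k, l, k, l)
  "llrlrlr" → prefix "ll" already present; 5 new (r, l, r, l, r)
  "rllrllrkllr" → prefix "rllr" already present; 7 new (l, l, r, k, l, l, r)
  "rlllrrlkrkk" → prefix "rll" already present; 8 new (l, r, r, l, k, r, k, k)
Total nodes = 7 + 5 + 6 + 4 + 4 + 7 + 7 + 9 + 2 + 5 + 6 + 3 + 6 + 5 + 7 + 8 = 91

91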